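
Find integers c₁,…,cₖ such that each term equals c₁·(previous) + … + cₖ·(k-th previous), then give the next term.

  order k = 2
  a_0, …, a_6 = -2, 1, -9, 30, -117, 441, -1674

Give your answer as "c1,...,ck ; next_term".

  a_2 = -3·1 + 3·-2 = -9
  a_3 = -3·-9 + 3·1 = 30
  a_4 = -3·30 + 3·-9 = -117
  a_5 = -3·-117 + 3·30 = 441
  a_6 = -3·441 + 3·-117 = -1674
  a_7 = -3·-1674 + 3·441 = 6345

-3,3 ; 6345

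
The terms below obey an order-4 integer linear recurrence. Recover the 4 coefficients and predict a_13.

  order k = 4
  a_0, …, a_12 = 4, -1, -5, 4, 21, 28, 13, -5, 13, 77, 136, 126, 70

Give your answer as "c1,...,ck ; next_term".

2,-2,1,1 ; 101

  a_4 = 2·4 + -2·-5 + 1·-1 + 1·4 = 21
  a_5 = 2·21 + -2·4 + 1·-5 + 1·-1 = 28
  a_6 = 2·28 + -2·21 + 1·4 + 1·-5 = 13
  a_7 = 2·13 + -2·28 + 1·21 + 1·4 = -5
  a_8 = 2·-5 + -2·13 + 1·28 + 1·21 = 13
  a_9 = 2·13 + -2·-5 + 1·13 + 1·28 = 77
  a_10 = 2·77 + -2·13 + 1·-5 + 1·13 = 136
  a_11 = 2·136 + -2·77 + 1·13 + 1·-5 = 126
  a_12 = 2·126 + -2·136 + 1·77 + 1·13 = 70
  a_13 = 2·70 + -2·126 + 1·136 + 1·77 = 101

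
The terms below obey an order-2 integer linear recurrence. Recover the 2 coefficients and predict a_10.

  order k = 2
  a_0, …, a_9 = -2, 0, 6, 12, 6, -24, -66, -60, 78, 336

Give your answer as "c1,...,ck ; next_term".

  a_2 = 2·0 + -3·-2 = 6
  a_3 = 2·6 + -3·0 = 12
  a_4 = 2·12 + -3·6 = 6
  a_5 = 2·6 + -3·12 = -24
  a_6 = 2·-24 + -3·6 = -66
  a_7 = 2·-66 + -3·-24 = -60
  a_8 = 2·-60 + -3·-66 = 78
  a_9 = 2·78 + -3·-60 = 336
  a_10 = 2·336 + -3·78 = 438

2,-3 ; 438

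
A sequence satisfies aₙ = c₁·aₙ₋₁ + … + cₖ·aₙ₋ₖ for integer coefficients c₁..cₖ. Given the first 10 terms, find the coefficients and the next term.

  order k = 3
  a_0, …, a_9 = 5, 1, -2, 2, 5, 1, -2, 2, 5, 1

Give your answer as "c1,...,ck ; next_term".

  a_3 = 1·-2 + -1·1 + 1·5 = 2
  a_4 = 1·2 + -1·-2 + 1·1 = 5
  a_5 = 1·5 + -1·2 + 1·-2 = 1
  a_6 = 1·1 + -1·5 + 1·2 = -2
  a_7 = 1·-2 + -1·1 + 1·5 = 2
  a_8 = 1·2 + -1·-2 + 1·1 = 5
  a_9 = 1·5 + -1·2 + 1·-2 = 1
  a_10 = 1·1 + -1·5 + 1·2 = -2

1,-1,1 ; -2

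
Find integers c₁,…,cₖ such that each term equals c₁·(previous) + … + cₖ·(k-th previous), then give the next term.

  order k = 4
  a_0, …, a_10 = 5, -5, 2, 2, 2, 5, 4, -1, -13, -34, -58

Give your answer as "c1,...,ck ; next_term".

2,-1,-1,-1 ; -68

  a_4 = 2·2 + -1·2 + -1·-5 + -1·5 = 2
  a_5 = 2·2 + -1·2 + -1·2 + -1·-5 = 5
  a_6 = 2·5 + -1·2 + -1·2 + -1·2 = 4
  a_7 = 2·4 + -1·5 + -1·2 + -1·2 = -1
  a_8 = 2·-1 + -1·4 + -1·5 + -1·2 = -13
  a_9 = 2·-13 + -1·-1 + -1·4 + -1·5 = -34
  a_10 = 2·-34 + -1·-13 + -1·-1 + -1·4 = -58
  a_11 = 2·-58 + -1·-34 + -1·-13 + -1·-1 = -68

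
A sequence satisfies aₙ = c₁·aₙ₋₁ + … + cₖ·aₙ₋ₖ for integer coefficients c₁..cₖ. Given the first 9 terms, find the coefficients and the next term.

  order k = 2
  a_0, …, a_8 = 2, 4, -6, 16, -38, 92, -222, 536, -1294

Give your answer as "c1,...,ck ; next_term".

  a_2 = -2·4 + 1·2 = -6
  a_3 = -2·-6 + 1·4 = 16
  a_4 = -2·16 + 1·-6 = -38
  a_5 = -2·-38 + 1·16 = 92
  a_6 = -2·92 + 1·-38 = -222
  a_7 = -2·-222 + 1·92 = 536
  a_8 = -2·536 + 1·-222 = -1294
  a_9 = -2·-1294 + 1·536 = 3124

-2,1 ; 3124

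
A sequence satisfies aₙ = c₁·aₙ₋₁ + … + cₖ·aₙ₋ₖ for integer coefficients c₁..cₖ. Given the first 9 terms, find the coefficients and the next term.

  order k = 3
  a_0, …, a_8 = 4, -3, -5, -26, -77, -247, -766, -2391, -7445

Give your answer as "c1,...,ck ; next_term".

3,1,-2 ; -23194

  a_3 = 3·-5 + 1·-3 + -2·4 = -26
  a_4 = 3·-26 + 1·-5 + -2·-3 = -77
  a_5 = 3·-77 + 1·-26 + -2·-5 = -247
  a_6 = 3·-247 + 1·-77 + -2·-26 = -766
  a_7 = 3·-766 + 1·-247 + -2·-77 = -2391
  a_8 = 3·-2391 + 1·-766 + -2·-247 = -7445
  a_9 = 3·-7445 + 1·-2391 + -2·-766 = -23194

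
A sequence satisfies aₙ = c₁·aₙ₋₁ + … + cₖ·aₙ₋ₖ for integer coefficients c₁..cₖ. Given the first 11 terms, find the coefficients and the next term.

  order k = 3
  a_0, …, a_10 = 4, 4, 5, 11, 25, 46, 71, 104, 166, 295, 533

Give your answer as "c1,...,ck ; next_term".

3,-4,3 ; 917

  a_3 = 3·5 + -4·4 + 3·4 = 11
  a_4 = 3·11 + -4·5 + 3·4 = 25
  a_5 = 3·25 + -4·11 + 3·5 = 46
  a_6 = 3·46 + -4·25 + 3·11 = 71
  a_7 = 3·71 + -4·46 + 3·25 = 104
  a_8 = 3·104 + -4·71 + 3·46 = 166
  a_9 = 3·166 + -4·104 + 3·71 = 295
  a_10 = 3·295 + -4·166 + 3·104 = 533
  a_11 = 3·533 + -4·295 + 3·166 = 917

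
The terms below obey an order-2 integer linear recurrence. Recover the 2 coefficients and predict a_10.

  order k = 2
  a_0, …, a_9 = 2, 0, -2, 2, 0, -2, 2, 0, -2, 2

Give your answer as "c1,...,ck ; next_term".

  a_2 = -1·0 + -1·2 = -2
  a_3 = -1·-2 + -1·0 = 2
  a_4 = -1·2 + -1·-2 = 0
  a_5 = -1·0 + -1·2 = -2
  a_6 = -1·-2 + -1·0 = 2
  a_7 = -1·2 + -1·-2 = 0
  a_8 = -1·0 + -1·2 = -2
  a_9 = -1·-2 + -1·0 = 2
  a_10 = -1·2 + -1·-2 = 0

-1,-1 ; 0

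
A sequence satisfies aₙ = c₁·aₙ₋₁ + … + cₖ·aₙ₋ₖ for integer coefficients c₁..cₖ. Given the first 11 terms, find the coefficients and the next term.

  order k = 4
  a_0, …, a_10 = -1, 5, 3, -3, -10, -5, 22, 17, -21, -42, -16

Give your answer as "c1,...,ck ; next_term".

-1,-2,-2,-3 ; 91

  a_4 = -1·-3 + -2·3 + -2·5 + -3·-1 = -10
  a_5 = -1·-10 + -2·-3 + -2·3 + -3·5 = -5
  a_6 = -1·-5 + -2·-10 + -2·-3 + -3·3 = 22
  a_7 = -1·22 + -2·-5 + -2·-10 + -3·-3 = 17
  a_8 = -1·17 + -2·22 + -2·-5 + -3·-10 = -21
  a_9 = -1·-21 + -2·17 + -2·22 + -3·-5 = -42
  a_10 = -1·-42 + -2·-21 + -2·17 + -3·22 = -16
  a_11 = -1·-16 + -2·-42 + -2·-21 + -3·17 = 91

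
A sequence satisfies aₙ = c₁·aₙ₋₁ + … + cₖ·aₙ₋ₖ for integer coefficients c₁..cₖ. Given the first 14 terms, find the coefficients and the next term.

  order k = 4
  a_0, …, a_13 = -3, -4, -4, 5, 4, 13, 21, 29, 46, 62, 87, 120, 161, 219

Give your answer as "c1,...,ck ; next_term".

1,1,0,-1 ; 293

  a_4 = 1·5 + 1·-4 + 0·-4 + -1·-3 = 4
  a_5 = 1·4 + 1·5 + 0·-4 + -1·-4 = 13
  a_6 = 1·13 + 1·4 + 0·5 + -1·-4 = 21
  a_7 = 1·21 + 1·13 + 0·4 + -1·5 = 29
  a_8 = 1·29 + 1·21 + 0·13 + -1·4 = 46
  a_9 = 1·46 + 1·29 + 0·21 + -1·13 = 62
  a_10 = 1·62 + 1·46 + 0·29 + -1·21 = 87
  a_11 = 1·87 + 1·62 + 0·46 + -1·29 = 120
  a_12 = 1·120 + 1·87 + 0·62 + -1·46 = 161
  a_13 = 1·161 + 1·120 + 0·87 + -1·62 = 219
  a_14 = 1·219 + 1·161 + 0·120 + -1·87 = 293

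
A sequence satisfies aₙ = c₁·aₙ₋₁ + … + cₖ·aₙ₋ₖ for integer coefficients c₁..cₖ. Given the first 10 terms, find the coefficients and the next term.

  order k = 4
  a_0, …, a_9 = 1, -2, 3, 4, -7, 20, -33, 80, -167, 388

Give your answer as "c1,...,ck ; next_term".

-2,1,2,2 ; -849

  a_4 = -2·4 + 1·3 + 2·-2 + 2·1 = -7
  a_5 = -2·-7 + 1·4 + 2·3 + 2·-2 = 20
  a_6 = -2·20 + 1·-7 + 2·4 + 2·3 = -33
  a_7 = -2·-33 + 1·20 + 2·-7 + 2·4 = 80
  a_8 = -2·80 + 1·-33 + 2·20 + 2·-7 = -167
  a_9 = -2·-167 + 1·80 + 2·-33 + 2·20 = 388
  a_10 = -2·388 + 1·-167 + 2·80 + 2·-33 = -849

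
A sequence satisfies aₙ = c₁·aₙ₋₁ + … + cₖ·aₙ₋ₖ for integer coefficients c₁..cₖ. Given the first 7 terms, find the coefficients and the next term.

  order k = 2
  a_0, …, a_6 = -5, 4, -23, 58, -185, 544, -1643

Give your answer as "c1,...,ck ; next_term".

-2,3 ; 4918

  a_2 = -2·4 + 3·-5 = -23
  a_3 = -2·-23 + 3·4 = 58
  a_4 = -2·58 + 3·-23 = -185
  a_5 = -2·-185 + 3·58 = 544
  a_6 = -2·544 + 3·-185 = -1643
  a_7 = -2·-1643 + 3·544 = 4918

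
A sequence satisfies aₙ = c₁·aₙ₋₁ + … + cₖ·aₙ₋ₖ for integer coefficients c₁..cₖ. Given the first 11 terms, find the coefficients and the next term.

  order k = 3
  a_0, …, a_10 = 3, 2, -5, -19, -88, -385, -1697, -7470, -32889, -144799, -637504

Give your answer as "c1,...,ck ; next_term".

  a_3 = 4·-5 + 2·2 + -1·3 = -19
  a_4 = 4·-19 + 2·-5 + -1·2 = -88
  a_5 = 4·-88 + 2·-19 + -1·-5 = -385
  a_6 = 4·-385 + 2·-88 + -1·-19 = -1697
  a_7 = 4·-1697 + 2·-385 + -1·-88 = -7470
  a_8 = 4·-7470 + 2·-1697 + -1·-385 = -32889
  a_9 = 4·-32889 + 2·-7470 + -1·-1697 = -144799
  a_10 = 4·-144799 + 2·-32889 + -1·-7470 = -637504
  a_11 = 4·-637504 + 2·-144799 + -1·-32889 = -2806725

4,2,-1 ; -2806725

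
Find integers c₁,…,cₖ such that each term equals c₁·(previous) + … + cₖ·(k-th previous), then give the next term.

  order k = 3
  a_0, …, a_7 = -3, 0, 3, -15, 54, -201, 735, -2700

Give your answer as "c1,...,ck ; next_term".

-3,3,2 ; 9903

  a_3 = -3·3 + 3·0 + 2·-3 = -15
  a_4 = -3·-15 + 3·3 + 2·0 = 54
  a_5 = -3·54 + 3·-15 + 2·3 = -201
  a_6 = -3·-201 + 3·54 + 2·-15 = 735
  a_7 = -3·735 + 3·-201 + 2·54 = -2700
  a_8 = -3·-2700 + 3·735 + 2·-201 = 9903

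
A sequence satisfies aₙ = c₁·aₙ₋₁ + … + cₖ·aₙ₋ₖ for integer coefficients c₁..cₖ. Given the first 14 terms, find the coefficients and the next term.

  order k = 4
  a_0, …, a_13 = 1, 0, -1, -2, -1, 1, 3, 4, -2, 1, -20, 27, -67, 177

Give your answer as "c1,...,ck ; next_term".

  a_4 = -2·-2 + 1·-1 + -1·0 + -4·1 = -1
  a_5 = -2·-1 + 1·-2 + -1·-1 + -4·0 = 1
  a_6 = -2·1 + 1·-1 + -1·-2 + -4·-1 = 3
  a_7 = -2·3 + 1·1 + -1·-1 + -4·-2 = 4
  a_8 = -2·4 + 1·3 + -1·1 + -4·-1 = -2
  a_9 = -2·-2 + 1·4 + -1·3 + -4·1 = 1
  a_10 = -2·1 + 1·-2 + -1·4 + -4·3 = -20
  a_11 = -2·-20 + 1·1 + -1·-2 + -4·4 = 27
  a_12 = -2·27 + 1·-20 + -1·1 + -4·-2 = -67
  a_13 = -2·-67 + 1·27 + -1·-20 + -4·1 = 177
  a_14 = -2·177 + 1·-67 + -1·27 + -4·-20 = -368

-2,1,-1,-4 ; -368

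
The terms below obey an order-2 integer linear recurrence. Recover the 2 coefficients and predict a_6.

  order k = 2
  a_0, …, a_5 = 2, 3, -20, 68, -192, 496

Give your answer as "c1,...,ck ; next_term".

  a_2 = -4·3 + -4·2 = -20
  a_3 = -4·-20 + -4·3 = 68
  a_4 = -4·68 + -4·-20 = -192
  a_5 = -4·-192 + -4·68 = 496
  a_6 = -4·496 + -4·-192 = -1216

-4,-4 ; -1216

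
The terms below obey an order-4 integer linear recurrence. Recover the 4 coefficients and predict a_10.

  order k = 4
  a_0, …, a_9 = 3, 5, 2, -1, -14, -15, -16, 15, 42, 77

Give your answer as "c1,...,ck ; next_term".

  a_4 = 0·-1 + 1·2 + -2·5 + -2·3 = -14
  a_5 = 0·-14 + 1·-1 + -2·2 + -2·5 = -15
  a_6 = 0·-15 + 1·-14 + -2·-1 + -2·2 = -16
  a_7 = 0·-16 + 1·-15 + -2·-14 + -2·-1 = 15
  a_8 = 0·15 + 1·-16 + -2·-15 + -2·-14 = 42
  a_9 = 0·42 + 1·15 + -2·-16 + -2·-15 = 77
  a_10 = 0·77 + 1·42 + -2·15 + -2·-16 = 44

0,1,-2,-2 ; 44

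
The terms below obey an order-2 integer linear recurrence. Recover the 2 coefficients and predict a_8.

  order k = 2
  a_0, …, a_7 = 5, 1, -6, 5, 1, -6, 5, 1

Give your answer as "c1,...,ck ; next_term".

  a_2 = -1·1 + -1·5 = -6
  a_3 = -1·-6 + -1·1 = 5
  a_4 = -1·5 + -1·-6 = 1
  a_5 = -1·1 + -1·5 = -6
  a_6 = -1·-6 + -1·1 = 5
  a_7 = -1·5 + -1·-6 = 1
  a_8 = -1·1 + -1·5 = -6

-1,-1 ; -6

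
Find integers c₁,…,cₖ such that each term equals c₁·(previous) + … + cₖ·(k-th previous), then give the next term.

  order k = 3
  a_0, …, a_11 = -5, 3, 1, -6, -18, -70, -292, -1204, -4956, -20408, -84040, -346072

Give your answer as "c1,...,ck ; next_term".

4,0,2 ; -1425104

  a_3 = 4·1 + 0·3 + 2·-5 = -6
  a_4 = 4·-6 + 0·1 + 2·3 = -18
  a_5 = 4·-18 + 0·-6 + 2·1 = -70
  a_6 = 4·-70 + 0·-18 + 2·-6 = -292
  a_7 = 4·-292 + 0·-70 + 2·-18 = -1204
  a_8 = 4·-1204 + 0·-292 + 2·-70 = -4956
  a_9 = 4·-4956 + 0·-1204 + 2·-292 = -20408
  a_10 = 4·-20408 + 0·-4956 + 2·-1204 = -84040
  a_11 = 4·-84040 + 0·-20408 + 2·-4956 = -346072
  a_12 = 4·-346072 + 0·-84040 + 2·-20408 = -1425104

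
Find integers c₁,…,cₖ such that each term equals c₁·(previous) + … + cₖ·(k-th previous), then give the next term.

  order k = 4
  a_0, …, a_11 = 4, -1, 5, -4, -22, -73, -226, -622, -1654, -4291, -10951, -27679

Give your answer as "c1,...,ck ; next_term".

3,0,-2,-3 ; -69493

  a_4 = 3·-4 + 0·5 + -2·-1 + -3·4 = -22
  a_5 = 3·-22 + 0·-4 + -2·5 + -3·-1 = -73
  a_6 = 3·-73 + 0·-22 + -2·-4 + -3·5 = -226
  a_7 = 3·-226 + 0·-73 + -2·-22 + -3·-4 = -622
  a_8 = 3·-622 + 0·-226 + -2·-73 + -3·-22 = -1654
  a_9 = 3·-1654 + 0·-622 + -2·-226 + -3·-73 = -4291
  a_10 = 3·-4291 + 0·-1654 + -2·-622 + -3·-226 = -10951
  a_11 = 3·-10951 + 0·-4291 + -2·-1654 + -3·-622 = -27679
  a_12 = 3·-27679 + 0·-10951 + -2·-4291 + -3·-1654 = -69493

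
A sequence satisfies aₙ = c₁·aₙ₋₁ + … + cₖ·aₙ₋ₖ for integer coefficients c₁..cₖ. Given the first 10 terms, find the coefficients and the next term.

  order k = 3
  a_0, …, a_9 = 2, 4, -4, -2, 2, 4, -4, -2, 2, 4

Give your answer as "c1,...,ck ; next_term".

-1,-1,-1 ; -4

  a_3 = -1·-4 + -1·4 + -1·2 = -2
  a_4 = -1·-2 + -1·-4 + -1·4 = 2
  a_5 = -1·2 + -1·-2 + -1·-4 = 4
  a_6 = -1·4 + -1·2 + -1·-2 = -4
  a_7 = -1·-4 + -1·4 + -1·2 = -2
  a_8 = -1·-2 + -1·-4 + -1·4 = 2
  a_9 = -1·2 + -1·-2 + -1·-4 = 4
  a_10 = -1·4 + -1·2 + -1·-2 = -4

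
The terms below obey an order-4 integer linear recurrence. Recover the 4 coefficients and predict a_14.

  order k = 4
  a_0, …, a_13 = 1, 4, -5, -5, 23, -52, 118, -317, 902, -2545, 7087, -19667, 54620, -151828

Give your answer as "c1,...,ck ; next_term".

-3,-1,0,3 ; 422125

  a_4 = -3·-5 + -1·-5 + 0·4 + 3·1 = 23
  a_5 = -3·23 + -1·-5 + 0·-5 + 3·4 = -52
  a_6 = -3·-52 + -1·23 + 0·-5 + 3·-5 = 118
  a_7 = -3·118 + -1·-52 + 0·23 + 3·-5 = -317
  a_8 = -3·-317 + -1·118 + 0·-52 + 3·23 = 902
  a_9 = -3·902 + -1·-317 + 0·118 + 3·-52 = -2545
  a_10 = -3·-2545 + -1·902 + 0·-317 + 3·118 = 7087
  a_11 = -3·7087 + -1·-2545 + 0·902 + 3·-317 = -19667
  a_12 = -3·-19667 + -1·7087 + 0·-2545 + 3·902 = 54620
  a_13 = -3·54620 + -1·-19667 + 0·7087 + 3·-2545 = -151828
  a_14 = -3·-151828 + -1·54620 + 0·-19667 + 3·7087 = 422125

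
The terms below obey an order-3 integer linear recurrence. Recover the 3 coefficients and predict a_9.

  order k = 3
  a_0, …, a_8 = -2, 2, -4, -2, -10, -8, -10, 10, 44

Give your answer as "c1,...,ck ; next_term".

2,0,-3 ; 118

  a_3 = 2·-4 + 0·2 + -3·-2 = -2
  a_4 = 2·-2 + 0·-4 + -3·2 = -10
  a_5 = 2·-10 + 0·-2 + -3·-4 = -8
  a_6 = 2·-8 + 0·-10 + -3·-2 = -10
  a_7 = 2·-10 + 0·-8 + -3·-10 = 10
  a_8 = 2·10 + 0·-10 + -3·-8 = 44
  a_9 = 2·44 + 0·10 + -3·-10 = 118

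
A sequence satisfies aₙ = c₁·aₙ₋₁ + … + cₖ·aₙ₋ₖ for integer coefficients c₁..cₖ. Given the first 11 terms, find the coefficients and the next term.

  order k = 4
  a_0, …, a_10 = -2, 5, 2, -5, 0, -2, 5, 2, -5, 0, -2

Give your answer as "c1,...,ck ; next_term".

  a_4 = -1·-5 + -1·2 + -1·5 + -1·-2 = 0
  a_5 = -1·0 + -1·-5 + -1·2 + -1·5 = -2
  a_6 = -1·-2 + -1·0 + -1·-5 + -1·2 = 5
  a_7 = -1·5 + -1·-2 + -1·0 + -1·-5 = 2
  a_8 = -1·2 + -1·5 + -1·-2 + -1·0 = -5
  a_9 = -1·-5 + -1·2 + -1·5 + -1·-2 = 0
  a_10 = -1·0 + -1·-5 + -1·2 + -1·5 = -2
  a_11 = -1·-2 + -1·0 + -1·-5 + -1·2 = 5

-1,-1,-1,-1 ; 5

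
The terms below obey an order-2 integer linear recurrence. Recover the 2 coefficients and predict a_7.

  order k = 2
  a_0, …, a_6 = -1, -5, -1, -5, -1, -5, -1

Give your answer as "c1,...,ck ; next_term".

0,1 ; -5

  a_2 = 0·-5 + 1·-1 = -1
  a_3 = 0·-1 + 1·-5 = -5
  a_4 = 0·-5 + 1·-1 = -1
  a_5 = 0·-1 + 1·-5 = -5
  a_6 = 0·-5 + 1·-1 = -1
  a_7 = 0·-1 + 1·-5 = -5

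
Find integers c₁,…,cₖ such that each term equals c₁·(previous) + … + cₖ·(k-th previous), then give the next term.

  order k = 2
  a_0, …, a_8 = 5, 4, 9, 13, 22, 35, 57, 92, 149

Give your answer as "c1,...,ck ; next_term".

1,1 ; 241

  a_2 = 1·4 + 1·5 = 9
  a_3 = 1·9 + 1·4 = 13
  a_4 = 1·13 + 1·9 = 22
  a_5 = 1·22 + 1·13 = 35
  a_6 = 1·35 + 1·22 = 57
  a_7 = 1·57 + 1·35 = 92
  a_8 = 1·92 + 1·57 = 149
  a_9 = 1·149 + 1·92 = 241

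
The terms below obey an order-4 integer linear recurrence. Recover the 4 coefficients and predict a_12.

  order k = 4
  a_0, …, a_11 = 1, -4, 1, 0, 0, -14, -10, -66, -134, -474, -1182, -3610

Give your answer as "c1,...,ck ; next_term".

  a_4 = 1·0 + 4·1 + 2·-4 + 4·1 = 0
  a_5 = 1·0 + 4·0 + 2·1 + 4·-4 = -14
  a_6 = 1·-14 + 4·0 + 2·0 + 4·1 = -10
  a_7 = 1·-10 + 4·-14 + 2·0 + 4·0 = -66
  a_8 = 1·-66 + 4·-10 + 2·-14 + 4·0 = -134
  a_9 = 1·-134 + 4·-66 + 2·-10 + 4·-14 = -474
  a_10 = 1·-474 + 4·-134 + 2·-66 + 4·-10 = -1182
  a_11 = 1·-1182 + 4·-474 + 2·-134 + 4·-66 = -3610
  a_12 = 1·-3610 + 4·-1182 + 2·-474 + 4·-134 = -9822

1,4,2,4 ; -9822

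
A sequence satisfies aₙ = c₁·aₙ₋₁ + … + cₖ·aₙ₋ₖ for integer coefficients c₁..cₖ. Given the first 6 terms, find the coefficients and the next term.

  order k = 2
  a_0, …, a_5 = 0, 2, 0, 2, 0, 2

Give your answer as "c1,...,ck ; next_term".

0,1 ; 0

  a_2 = 0·2 + 1·0 = 0
  a_3 = 0·0 + 1·2 = 2
  a_4 = 0·2 + 1·0 = 0
  a_5 = 0·0 + 1·2 = 2
  a_6 = 0·2 + 1·0 = 0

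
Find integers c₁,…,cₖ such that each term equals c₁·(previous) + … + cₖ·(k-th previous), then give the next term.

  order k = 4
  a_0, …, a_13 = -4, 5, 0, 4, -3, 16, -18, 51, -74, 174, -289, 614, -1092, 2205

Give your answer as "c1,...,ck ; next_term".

-1,2,1,1 ; -4064

  a_4 = -1·4 + 2·0 + 1·5 + 1·-4 = -3
  a_5 = -1·-3 + 2·4 + 1·0 + 1·5 = 16
  a_6 = -1·16 + 2·-3 + 1·4 + 1·0 = -18
  a_7 = -1·-18 + 2·16 + 1·-3 + 1·4 = 51
  a_8 = -1·51 + 2·-18 + 1·16 + 1·-3 = -74
  a_9 = -1·-74 + 2·51 + 1·-18 + 1·16 = 174
  a_10 = -1·174 + 2·-74 + 1·51 + 1·-18 = -289
  a_11 = -1·-289 + 2·174 + 1·-74 + 1·51 = 614
  a_12 = -1·614 + 2·-289 + 1·174 + 1·-74 = -1092
  a_13 = -1·-1092 + 2·614 + 1·-289 + 1·174 = 2205
  a_14 = -1·2205 + 2·-1092 + 1·614 + 1·-289 = -4064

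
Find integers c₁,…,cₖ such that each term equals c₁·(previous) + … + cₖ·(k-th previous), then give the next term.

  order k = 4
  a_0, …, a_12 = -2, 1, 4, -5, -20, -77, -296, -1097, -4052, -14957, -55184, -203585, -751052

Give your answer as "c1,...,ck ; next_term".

4,-1,0,-2 ; -2770709

  a_4 = 4·-5 + -1·4 + 0·1 + -2·-2 = -20
  a_5 = 4·-20 + -1·-5 + 0·4 + -2·1 = -77
  a_6 = 4·-77 + -1·-20 + 0·-5 + -2·4 = -296
  a_7 = 4·-296 + -1·-77 + 0·-20 + -2·-5 = -1097
  a_8 = 4·-1097 + -1·-296 + 0·-77 + -2·-20 = -4052
  a_9 = 4·-4052 + -1·-1097 + 0·-296 + -2·-77 = -14957
  a_10 = 4·-14957 + -1·-4052 + 0·-1097 + -2·-296 = -55184
  a_11 = 4·-55184 + -1·-14957 + 0·-4052 + -2·-1097 = -203585
  a_12 = 4·-203585 + -1·-55184 + 0·-14957 + -2·-4052 = -751052
  a_13 = 4·-751052 + -1·-203585 + 0·-55184 + -2·-14957 = -2770709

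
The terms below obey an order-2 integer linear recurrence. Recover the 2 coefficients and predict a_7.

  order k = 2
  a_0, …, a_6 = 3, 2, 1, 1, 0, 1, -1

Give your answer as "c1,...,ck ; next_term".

-1,1 ; 2

  a_2 = -1·2 + 1·3 = 1
  a_3 = -1·1 + 1·2 = 1
  a_4 = -1·1 + 1·1 = 0
  a_5 = -1·0 + 1·1 = 1
  a_6 = -1·1 + 1·0 = -1
  a_7 = -1·-1 + 1·1 = 2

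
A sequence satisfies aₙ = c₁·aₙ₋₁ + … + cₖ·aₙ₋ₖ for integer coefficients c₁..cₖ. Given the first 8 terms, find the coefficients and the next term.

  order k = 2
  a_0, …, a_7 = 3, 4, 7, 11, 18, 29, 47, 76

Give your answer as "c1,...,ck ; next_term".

  a_2 = 1·4 + 1·3 = 7
  a_3 = 1·7 + 1·4 = 11
  a_4 = 1·11 + 1·7 = 18
  a_5 = 1·18 + 1·11 = 29
  a_6 = 1·29 + 1·18 = 47
  a_7 = 1·47 + 1·29 = 76
  a_8 = 1·76 + 1·47 = 123

1,1 ; 123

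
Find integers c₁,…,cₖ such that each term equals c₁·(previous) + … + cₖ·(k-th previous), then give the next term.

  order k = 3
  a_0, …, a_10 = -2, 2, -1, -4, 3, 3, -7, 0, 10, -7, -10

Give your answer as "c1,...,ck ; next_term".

0,-1,1 ; 17

  a_3 = 0·-1 + -1·2 + 1·-2 = -4
  a_4 = 0·-4 + -1·-1 + 1·2 = 3
  a_5 = 0·3 + -1·-4 + 1·-1 = 3
  a_6 = 0·3 + -1·3 + 1·-4 = -7
  a_7 = 0·-7 + -1·3 + 1·3 = 0
  a_8 = 0·0 + -1·-7 + 1·3 = 10
  a_9 = 0·10 + -1·0 + 1·-7 = -7
  a_10 = 0·-7 + -1·10 + 1·0 = -10
  a_11 = 0·-10 + -1·-7 + 1·10 = 17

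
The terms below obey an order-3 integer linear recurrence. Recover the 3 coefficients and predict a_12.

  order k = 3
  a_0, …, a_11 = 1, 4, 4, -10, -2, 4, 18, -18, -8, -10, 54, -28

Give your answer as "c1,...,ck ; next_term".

-1,-1,-2 ; -6

  a_3 = -1·4 + -1·4 + -2·1 = -10
  a_4 = -1·-10 + -1·4 + -2·4 = -2
  a_5 = -1·-2 + -1·-10 + -2·4 = 4
  a_6 = -1·4 + -1·-2 + -2·-10 = 18
  a_7 = -1·18 + -1·4 + -2·-2 = -18
  a_8 = -1·-18 + -1·18 + -2·4 = -8
  a_9 = -1·-8 + -1·-18 + -2·18 = -10
  a_10 = -1·-10 + -1·-8 + -2·-18 = 54
  a_11 = -1·54 + -1·-10 + -2·-8 = -28
  a_12 = -1·-28 + -1·54 + -2·-10 = -6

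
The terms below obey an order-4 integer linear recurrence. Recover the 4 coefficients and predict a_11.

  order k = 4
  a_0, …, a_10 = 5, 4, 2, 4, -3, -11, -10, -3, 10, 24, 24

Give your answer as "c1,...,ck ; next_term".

  a_4 = 1·4 + -1·2 + 0·4 + -1·5 = -3
  a_5 = 1·-3 + -1·4 + 0·2 + -1·4 = -11
  a_6 = 1·-11 + -1·-3 + 0·4 + -1·2 = -10
  a_7 = 1·-10 + -1·-11 + 0·-3 + -1·4 = -3
  a_8 = 1·-3 + -1·-10 + 0·-11 + -1·-3 = 10
  a_9 = 1·10 + -1·-3 + 0·-10 + -1·-11 = 24
  a_10 = 1·24 + -1·10 + 0·-3 + -1·-10 = 24
  a_11 = 1·24 + -1·24 + 0·10 + -1·-3 = 3

1,-1,0,-1 ; 3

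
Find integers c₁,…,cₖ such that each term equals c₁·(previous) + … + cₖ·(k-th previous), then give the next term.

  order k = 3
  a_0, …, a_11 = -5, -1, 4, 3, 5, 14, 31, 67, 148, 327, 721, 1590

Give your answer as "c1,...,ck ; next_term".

  a_3 = 2·4 + 0·-1 + 1·-5 = 3
  a_4 = 2·3 + 0·4 + 1·-1 = 5
  a_5 = 2·5 + 0·3 + 1·4 = 14
  a_6 = 2·14 + 0·5 + 1·3 = 31
  a_7 = 2·31 + 0·14 + 1·5 = 67
  a_8 = 2·67 + 0·31 + 1·14 = 148
  a_9 = 2·148 + 0·67 + 1·31 = 327
  a_10 = 2·327 + 0·148 + 1·67 = 721
  a_11 = 2·721 + 0·327 + 1·148 = 1590
  a_12 = 2·1590 + 0·721 + 1·327 = 3507

2,0,1 ; 3507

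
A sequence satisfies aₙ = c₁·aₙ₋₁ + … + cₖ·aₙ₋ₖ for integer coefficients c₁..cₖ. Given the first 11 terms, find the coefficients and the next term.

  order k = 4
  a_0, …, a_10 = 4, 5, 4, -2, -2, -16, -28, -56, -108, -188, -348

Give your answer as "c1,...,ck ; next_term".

1,2,0,-2 ; -612

  a_4 = 1·-2 + 2·4 + 0·5 + -2·4 = -2
  a_5 = 1·-2 + 2·-2 + 0·4 + -2·5 = -16
  a_6 = 1·-16 + 2·-2 + 0·-2 + -2·4 = -28
  a_7 = 1·-28 + 2·-16 + 0·-2 + -2·-2 = -56
  a_8 = 1·-56 + 2·-28 + 0·-16 + -2·-2 = -108
  a_9 = 1·-108 + 2·-56 + 0·-28 + -2·-16 = -188
  a_10 = 1·-188 + 2·-108 + 0·-56 + -2·-28 = -348
  a_11 = 1·-348 + 2·-188 + 0·-108 + -2·-56 = -612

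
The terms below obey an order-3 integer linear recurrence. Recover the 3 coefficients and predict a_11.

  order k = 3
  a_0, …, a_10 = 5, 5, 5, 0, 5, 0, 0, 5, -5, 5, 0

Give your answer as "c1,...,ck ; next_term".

-1,0,1 ; -5

  a_3 = -1·5 + 0·5 + 1·5 = 0
  a_4 = -1·0 + 0·5 + 1·5 = 5
  a_5 = -1·5 + 0·0 + 1·5 = 0
  a_6 = -1·0 + 0·5 + 1·0 = 0
  a_7 = -1·0 + 0·0 + 1·5 = 5
  a_8 = -1·5 + 0·0 + 1·0 = -5
  a_9 = -1·-5 + 0·5 + 1·0 = 5
  a_10 = -1·5 + 0·-5 + 1·5 = 0
  a_11 = -1·0 + 0·5 + 1·-5 = -5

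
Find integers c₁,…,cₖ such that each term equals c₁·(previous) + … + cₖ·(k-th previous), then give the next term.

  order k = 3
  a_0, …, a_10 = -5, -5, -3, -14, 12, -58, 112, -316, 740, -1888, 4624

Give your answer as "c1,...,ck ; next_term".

-2,2,2 ; -11544

  a_3 = -2·-3 + 2·-5 + 2·-5 = -14
  a_4 = -2·-14 + 2·-3 + 2·-5 = 12
  a_5 = -2·12 + 2·-14 + 2·-3 = -58
  a_6 = -2·-58 + 2·12 + 2·-14 = 112
  a_7 = -2·112 + 2·-58 + 2·12 = -316
  a_8 = -2·-316 + 2·112 + 2·-58 = 740
  a_9 = -2·740 + 2·-316 + 2·112 = -1888
  a_10 = -2·-1888 + 2·740 + 2·-316 = 4624
  a_11 = -2·4624 + 2·-1888 + 2·740 = -11544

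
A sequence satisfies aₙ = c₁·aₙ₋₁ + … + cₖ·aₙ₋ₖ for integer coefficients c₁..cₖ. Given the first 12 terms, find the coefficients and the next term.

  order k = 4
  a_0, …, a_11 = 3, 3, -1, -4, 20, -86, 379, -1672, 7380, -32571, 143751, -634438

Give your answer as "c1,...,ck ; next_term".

  a_4 = -4·-4 + 2·-1 + 1·3 + 1·3 = 20
  a_5 = -4·20 + 2·-4 + 1·-1 + 1·3 = -86
  a_6 = -4·-86 + 2·20 + 1·-4 + 1·-1 = 379
  a_7 = -4·379 + 2·-86 + 1·20 + 1·-4 = -1672
  a_8 = -4·-1672 + 2·379 + 1·-86 + 1·20 = 7380
  a_9 = -4·7380 + 2·-1672 + 1·379 + 1·-86 = -32571
  a_10 = -4·-32571 + 2·7380 + 1·-1672 + 1·379 = 143751
  a_11 = -4·143751 + 2·-32571 + 1·7380 + 1·-1672 = -634438
  a_12 = -4·-634438 + 2·143751 + 1·-32571 + 1·7380 = 2800063

-4,2,1,1 ; 2800063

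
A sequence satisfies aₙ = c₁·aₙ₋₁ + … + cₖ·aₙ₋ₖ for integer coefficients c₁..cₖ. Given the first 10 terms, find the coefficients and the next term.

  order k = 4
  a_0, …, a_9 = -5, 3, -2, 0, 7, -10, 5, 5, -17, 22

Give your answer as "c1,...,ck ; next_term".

  a_4 = -1·0 + -1·-2 + 0·3 + -1·-5 = 7
  a_5 = -1·7 + -1·0 + 0·-2 + -1·3 = -10
  a_6 = -1·-10 + -1·7 + 0·0 + -1·-2 = 5
  a_7 = -1·5 + -1·-10 + 0·7 + -1·0 = 5
  a_8 = -1·5 + -1·5 + 0·-10 + -1·7 = -17
  a_9 = -1·-17 + -1·5 + 0·5 + -1·-10 = 22
  a_10 = -1·22 + -1·-17 + 0·5 + -1·5 = -10

-1,-1,0,-1 ; -10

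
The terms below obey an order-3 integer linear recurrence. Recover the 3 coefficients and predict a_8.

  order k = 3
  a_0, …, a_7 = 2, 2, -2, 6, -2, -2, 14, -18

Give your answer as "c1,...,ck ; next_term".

  a_3 = -1·-2 + 0·2 + 2·2 = 6
  a_4 = -1·6 + 0·-2 + 2·2 = -2
  a_5 = -1·-2 + 0·6 + 2·-2 = -2
  a_6 = -1·-2 + 0·-2 + 2·6 = 14
  a_7 = -1·14 + 0·-2 + 2·-2 = -18
  a_8 = -1·-18 + 0·14 + 2·-2 = 14

-1,0,2 ; 14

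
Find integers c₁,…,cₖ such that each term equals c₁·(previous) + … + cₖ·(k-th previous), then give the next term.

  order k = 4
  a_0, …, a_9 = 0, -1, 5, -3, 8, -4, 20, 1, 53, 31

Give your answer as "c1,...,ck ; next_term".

1,2,-1,1 ; 156

  a_4 = 1·-3 + 2·5 + -1·-1 + 1·0 = 8
  a_5 = 1·8 + 2·-3 + -1·5 + 1·-1 = -4
  a_6 = 1·-4 + 2·8 + -1·-3 + 1·5 = 20
  a_7 = 1·20 + 2·-4 + -1·8 + 1·-3 = 1
  a_8 = 1·1 + 2·20 + -1·-4 + 1·8 = 53
  a_9 = 1·53 + 2·1 + -1·20 + 1·-4 = 31
  a_10 = 1·31 + 2·53 + -1·1 + 1·20 = 156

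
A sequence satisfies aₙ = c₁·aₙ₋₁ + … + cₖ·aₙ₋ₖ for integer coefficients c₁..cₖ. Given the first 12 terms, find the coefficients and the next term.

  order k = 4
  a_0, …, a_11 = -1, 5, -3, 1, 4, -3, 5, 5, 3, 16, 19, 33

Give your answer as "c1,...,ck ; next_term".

1,1,1,-1 ; 65

  a_4 = 1·1 + 1·-3 + 1·5 + -1·-1 = 4
  a_5 = 1·4 + 1·1 + 1·-3 + -1·5 = -3
  a_6 = 1·-3 + 1·4 + 1·1 + -1·-3 = 5
  a_7 = 1·5 + 1·-3 + 1·4 + -1·1 = 5
  a_8 = 1·5 + 1·5 + 1·-3 + -1·4 = 3
  a_9 = 1·3 + 1·5 + 1·5 + -1·-3 = 16
  a_10 = 1·16 + 1·3 + 1·5 + -1·5 = 19
  a_11 = 1·19 + 1·16 + 1·3 + -1·5 = 33
  a_12 = 1·33 + 1·19 + 1·16 + -1·3 = 65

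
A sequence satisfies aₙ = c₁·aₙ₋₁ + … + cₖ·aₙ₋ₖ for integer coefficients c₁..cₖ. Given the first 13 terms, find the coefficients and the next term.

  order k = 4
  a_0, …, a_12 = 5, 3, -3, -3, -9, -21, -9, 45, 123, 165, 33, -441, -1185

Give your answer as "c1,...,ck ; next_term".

2,-3,1,-3 ; -1509

  a_4 = 2·-3 + -3·-3 + 1·3 + -3·5 = -9
  a_5 = 2·-9 + -3·-3 + 1·-3 + -3·3 = -21
  a_6 = 2·-21 + -3·-9 + 1·-3 + -3·-3 = -9
  a_7 = 2·-9 + -3·-21 + 1·-9 + -3·-3 = 45
  a_8 = 2·45 + -3·-9 + 1·-21 + -3·-9 = 123
  a_9 = 2·123 + -3·45 + 1·-9 + -3·-21 = 165
  a_10 = 2·165 + -3·123 + 1·45 + -3·-9 = 33
  a_11 = 2·33 + -3·165 + 1·123 + -3·45 = -441
  a_12 = 2·-441 + -3·33 + 1·165 + -3·123 = -1185
  a_13 = 2·-1185 + -3·-441 + 1·33 + -3·165 = -1509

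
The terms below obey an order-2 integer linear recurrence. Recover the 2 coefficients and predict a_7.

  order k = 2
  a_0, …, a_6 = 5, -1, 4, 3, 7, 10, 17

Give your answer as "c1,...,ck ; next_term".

1,1 ; 27

  a_2 = 1·-1 + 1·5 = 4
  a_3 = 1·4 + 1·-1 = 3
  a_4 = 1·3 + 1·4 = 7
  a_5 = 1·7 + 1·3 = 10
  a_6 = 1·10 + 1·7 = 17
  a_7 = 1·17 + 1·10 = 27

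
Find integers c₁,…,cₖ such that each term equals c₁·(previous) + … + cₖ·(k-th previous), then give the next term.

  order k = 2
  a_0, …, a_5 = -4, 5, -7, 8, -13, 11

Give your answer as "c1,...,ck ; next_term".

1,3 ; -28

  a_2 = 1·5 + 3·-4 = -7
  a_3 = 1·-7 + 3·5 = 8
  a_4 = 1·8 + 3·-7 = -13
  a_5 = 1·-13 + 3·8 = 11
  a_6 = 1·11 + 3·-13 = -28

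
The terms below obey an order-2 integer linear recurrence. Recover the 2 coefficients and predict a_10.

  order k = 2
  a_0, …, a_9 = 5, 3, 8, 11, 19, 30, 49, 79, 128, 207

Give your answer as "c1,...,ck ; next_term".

  a_2 = 1·3 + 1·5 = 8
  a_3 = 1·8 + 1·3 = 11
  a_4 = 1·11 + 1·8 = 19
  a_5 = 1·19 + 1·11 = 30
  a_6 = 1·30 + 1·19 = 49
  a_7 = 1·49 + 1·30 = 79
  a_8 = 1·79 + 1·49 = 128
  a_9 = 1·128 + 1·79 = 207
  a_10 = 1·207 + 1·128 = 335

1,1 ; 335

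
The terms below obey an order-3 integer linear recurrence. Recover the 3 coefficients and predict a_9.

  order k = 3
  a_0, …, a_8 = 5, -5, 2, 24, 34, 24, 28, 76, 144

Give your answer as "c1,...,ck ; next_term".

  a_3 = 2·2 + -2·-5 + 2·5 = 24
  a_4 = 2·24 + -2·2 + 2·-5 = 34
  a_5 = 2·34 + -2·24 + 2·2 = 24
  a_6 = 2·24 + -2·34 + 2·24 = 28
  a_7 = 2·28 + -2·24 + 2·34 = 76
  a_8 = 2·76 + -2·28 + 2·24 = 144
  a_9 = 2·144 + -2·76 + 2·28 = 192

2,-2,2 ; 192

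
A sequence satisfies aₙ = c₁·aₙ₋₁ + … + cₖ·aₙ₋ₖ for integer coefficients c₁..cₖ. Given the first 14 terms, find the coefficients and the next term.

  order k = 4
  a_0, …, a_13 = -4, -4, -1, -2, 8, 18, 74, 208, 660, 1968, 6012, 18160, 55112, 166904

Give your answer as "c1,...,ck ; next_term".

  a_4 = 2·-2 + 4·-1 + -2·-4 + -2·-4 = 8
  a_5 = 2·8 + 4·-2 + -2·-1 + -2·-4 = 18
  a_6 = 2·18 + 4·8 + -2·-2 + -2·-1 = 74
  a_7 = 2·74 + 4·18 + -2·8 + -2·-2 = 208
  a_8 = 2·208 + 4·74 + -2·18 + -2·8 = 660
  a_9 = 2·660 + 4·208 + -2·74 + -2·18 = 1968
  a_10 = 2·1968 + 4·660 + -2·208 + -2·74 = 6012
  a_11 = 2·6012 + 4·1968 + -2·660 + -2·208 = 18160
  a_12 = 2·18160 + 4·6012 + -2·1968 + -2·660 = 55112
  a_13 = 2·55112 + 4·18160 + -2·6012 + -2·1968 = 166904
  a_14 = 2·166904 + 4·55112 + -2·18160 + -2·6012 = 505912

2,4,-2,-2 ; 505912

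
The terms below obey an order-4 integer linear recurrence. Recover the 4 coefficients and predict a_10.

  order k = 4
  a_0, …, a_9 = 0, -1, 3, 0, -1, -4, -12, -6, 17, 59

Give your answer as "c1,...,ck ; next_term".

  a_4 = 1·0 + -1·3 + -2·-1 + -3·0 = -1
  a_5 = 1·-1 + -1·0 + -2·3 + -3·-1 = -4
  a_6 = 1·-4 + -1·-1 + -2·0 + -3·3 = -12
  a_7 = 1·-12 + -1·-4 + -2·-1 + -3·0 = -6
  a_8 = 1·-6 + -1·-12 + -2·-4 + -3·-1 = 17
  a_9 = 1·17 + -1·-6 + -2·-12 + -3·-4 = 59
  a_10 = 1·59 + -1·17 + -2·-6 + -3·-12 = 90

1,-1,-2,-3 ; 90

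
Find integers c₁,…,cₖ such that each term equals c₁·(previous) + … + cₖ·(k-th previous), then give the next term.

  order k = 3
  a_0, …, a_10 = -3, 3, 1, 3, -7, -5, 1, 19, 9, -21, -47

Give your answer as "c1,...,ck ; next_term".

  a_3 = 0·1 + -1·3 + -2·-3 = 3
  a_4 = 0·3 + -1·1 + -2·3 = -7
  a_5 = 0·-7 + -1·3 + -2·1 = -5
  a_6 = 0·-5 + -1·-7 + -2·3 = 1
  a_7 = 0·1 + -1·-5 + -2·-7 = 19
  a_8 = 0·19 + -1·1 + -2·-5 = 9
  a_9 = 0·9 + -1·19 + -2·1 = -21
  a_10 = 0·-21 + -1·9 + -2·19 = -47
  a_11 = 0·-47 + -1·-21 + -2·9 = 3

0,-1,-2 ; 3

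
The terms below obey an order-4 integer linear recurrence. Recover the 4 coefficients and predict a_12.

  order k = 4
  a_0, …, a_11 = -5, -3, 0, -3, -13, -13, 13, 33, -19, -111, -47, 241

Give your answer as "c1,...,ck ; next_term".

1,-2,0,2 ; 297

  a_4 = 1·-3 + -2·0 + 0·-3 + 2·-5 = -13
  a_5 = 1·-13 + -2·-3 + 0·0 + 2·-3 = -13
  a_6 = 1·-13 + -2·-13 + 0·-3 + 2·0 = 13
  a_7 = 1·13 + -2·-13 + 0·-13 + 2·-3 = 33
  a_8 = 1·33 + -2·13 + 0·-13 + 2·-13 = -19
  a_9 = 1·-19 + -2·33 + 0·13 + 2·-13 = -111
  a_10 = 1·-111 + -2·-19 + 0·33 + 2·13 = -47
  a_11 = 1·-47 + -2·-111 + 0·-19 + 2·33 = 241
  a_12 = 1·241 + -2·-47 + 0·-111 + 2·-19 = 297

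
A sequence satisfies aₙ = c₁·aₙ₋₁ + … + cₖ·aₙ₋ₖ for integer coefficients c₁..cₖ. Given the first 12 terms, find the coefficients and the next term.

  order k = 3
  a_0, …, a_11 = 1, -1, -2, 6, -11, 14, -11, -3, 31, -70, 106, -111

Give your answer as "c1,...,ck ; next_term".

  a_3 = -2·-2 + -1·-1 + 1·1 = 6
  a_4 = -2·6 + -1·-2 + 1·-1 = -11
  a_5 = -2·-11 + -1·6 + 1·-2 = 14
  a_6 = -2·14 + -1·-11 + 1·6 = -11
  a_7 = -2·-11 + -1·14 + 1·-11 = -3
  a_8 = -2·-3 + -1·-11 + 1·14 = 31
  a_9 = -2·31 + -1·-3 + 1·-11 = -70
  a_10 = -2·-70 + -1·31 + 1·-3 = 106
  a_11 = -2·106 + -1·-70 + 1·31 = -111
  a_12 = -2·-111 + -1·106 + 1·-70 = 46

-2,-1,1 ; 46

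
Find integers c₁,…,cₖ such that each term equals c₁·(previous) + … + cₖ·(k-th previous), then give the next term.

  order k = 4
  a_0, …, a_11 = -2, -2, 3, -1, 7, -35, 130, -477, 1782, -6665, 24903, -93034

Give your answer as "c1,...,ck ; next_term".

-3,2,-2,3 ; 347584

  a_4 = -3·-1 + 2·3 + -2·-2 + 3·-2 = 7
  a_5 = -3·7 + 2·-1 + -2·3 + 3·-2 = -35
  a_6 = -3·-35 + 2·7 + -2·-1 + 3·3 = 130
  a_7 = -3·130 + 2·-35 + -2·7 + 3·-1 = -477
  a_8 = -3·-477 + 2·130 + -2·-35 + 3·7 = 1782
  a_9 = -3·1782 + 2·-477 + -2·130 + 3·-35 = -6665
  a_10 = -3·-6665 + 2·1782 + -2·-477 + 3·130 = 24903
  a_11 = -3·24903 + 2·-6665 + -2·1782 + 3·-477 = -93034
  a_12 = -3·-93034 + 2·24903 + -2·-6665 + 3·1782 = 347584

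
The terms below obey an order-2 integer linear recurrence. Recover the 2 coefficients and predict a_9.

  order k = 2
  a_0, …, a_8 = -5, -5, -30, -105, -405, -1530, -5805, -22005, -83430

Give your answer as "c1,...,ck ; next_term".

  a_2 = 3·-5 + 3·-5 = -30
  a_3 = 3·-30 + 3·-5 = -105
  a_4 = 3·-105 + 3·-30 = -405
  a_5 = 3·-405 + 3·-105 = -1530
  a_6 = 3·-1530 + 3·-405 = -5805
  a_7 = 3·-5805 + 3·-1530 = -22005
  a_8 = 3·-22005 + 3·-5805 = -83430
  a_9 = 3·-83430 + 3·-22005 = -316305

3,3 ; -316305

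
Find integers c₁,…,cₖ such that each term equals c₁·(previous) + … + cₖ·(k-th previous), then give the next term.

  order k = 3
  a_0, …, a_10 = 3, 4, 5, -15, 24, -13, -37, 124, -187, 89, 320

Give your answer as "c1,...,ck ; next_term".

  a_3 = -2·5 + -2·4 + 1·3 = -15
  a_4 = -2·-15 + -2·5 + 1·4 = 24
  a_5 = -2·24 + -2·-15 + 1·5 = -13
  a_6 = -2·-13 + -2·24 + 1·-15 = -37
  a_7 = -2·-37 + -2·-13 + 1·24 = 124
  a_8 = -2·124 + -2·-37 + 1·-13 = -187
  a_9 = -2·-187 + -2·124 + 1·-37 = 89
  a_10 = -2·89 + -2·-187 + 1·124 = 320
  a_11 = -2·320 + -2·89 + 1·-187 = -1005

-2,-2,1 ; -1005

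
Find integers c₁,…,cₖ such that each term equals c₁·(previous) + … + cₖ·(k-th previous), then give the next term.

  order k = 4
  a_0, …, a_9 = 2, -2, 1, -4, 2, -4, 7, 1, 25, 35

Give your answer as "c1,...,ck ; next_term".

3,0,-4,3 ; 122

  a_4 = 3·-4 + 0·1 + -4·-2 + 3·2 = 2
  a_5 = 3·2 + 0·-4 + -4·1 + 3·-2 = -4
  a_6 = 3·-4 + 0·2 + -4·-4 + 3·1 = 7
  a_7 = 3·7 + 0·-4 + -4·2 + 3·-4 = 1
  a_8 = 3·1 + 0·7 + -4·-4 + 3·2 = 25
  a_9 = 3·25 + 0·1 + -4·7 + 3·-4 = 35
  a_10 = 3·35 + 0·25 + -4·1 + 3·7 = 122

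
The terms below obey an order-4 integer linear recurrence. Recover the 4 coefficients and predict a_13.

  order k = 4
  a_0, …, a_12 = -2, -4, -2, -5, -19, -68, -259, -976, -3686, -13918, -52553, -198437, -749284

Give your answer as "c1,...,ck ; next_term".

3,3,0,-1 ; -2829245

  a_4 = 3·-5 + 3·-2 + 0·-4 + -1·-2 = -19
  a_5 = 3·-19 + 3·-5 + 0·-2 + -1·-4 = -68
  a_6 = 3·-68 + 3·-19 + 0·-5 + -1·-2 = -259
  a_7 = 3·-259 + 3·-68 + 0·-19 + -1·-5 = -976
  a_8 = 3·-976 + 3·-259 + 0·-68 + -1·-19 = -3686
  a_9 = 3·-3686 + 3·-976 + 0·-259 + -1·-68 = -13918
  a_10 = 3·-13918 + 3·-3686 + 0·-976 + -1·-259 = -52553
  a_11 = 3·-52553 + 3·-13918 + 0·-3686 + -1·-976 = -198437
  a_12 = 3·-198437 + 3·-52553 + 0·-13918 + -1·-3686 = -749284
  a_13 = 3·-749284 + 3·-198437 + 0·-52553 + -1·-13918 = -2829245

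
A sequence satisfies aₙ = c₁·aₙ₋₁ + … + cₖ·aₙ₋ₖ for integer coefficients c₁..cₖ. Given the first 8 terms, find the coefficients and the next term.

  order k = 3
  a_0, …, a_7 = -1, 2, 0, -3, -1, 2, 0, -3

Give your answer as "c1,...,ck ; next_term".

  a_3 = 1·0 + -1·2 + 1·-1 = -3
  a_4 = 1·-3 + -1·0 + 1·2 = -1
  a_5 = 1·-1 + -1·-3 + 1·0 = 2
  a_6 = 1·2 + -1·-1 + 1·-3 = 0
  a_7 = 1·0 + -1·2 + 1·-1 = -3
  a_8 = 1·-3 + -1·0 + 1·2 = -1

1,-1,1 ; -1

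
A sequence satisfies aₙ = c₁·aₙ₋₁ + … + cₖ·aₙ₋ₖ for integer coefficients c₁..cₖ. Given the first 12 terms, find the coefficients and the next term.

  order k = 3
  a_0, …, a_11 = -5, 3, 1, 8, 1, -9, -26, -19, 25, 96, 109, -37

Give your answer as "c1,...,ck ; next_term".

  a_3 = 1·1 + -1·3 + -2·-5 = 8
  a_4 = 1·8 + -1·1 + -2·3 = 1
  a_5 = 1·1 + -1·8 + -2·1 = -9
  a_6 = 1·-9 + -1·1 + -2·8 = -26
  a_7 = 1·-26 + -1·-9 + -2·1 = -19
  a_8 = 1·-19 + -1·-26 + -2·-9 = 25
  a_9 = 1·25 + -1·-19 + -2·-26 = 96
  a_10 = 1·96 + -1·25 + -2·-19 = 109
  a_11 = 1·109 + -1·96 + -2·25 = -37
  a_12 = 1·-37 + -1·109 + -2·96 = -338

1,-1,-2 ; -338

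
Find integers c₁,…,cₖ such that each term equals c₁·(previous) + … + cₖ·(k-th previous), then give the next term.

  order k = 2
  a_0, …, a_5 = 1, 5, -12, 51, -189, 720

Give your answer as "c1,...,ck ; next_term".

  a_2 = -3·5 + 3·1 = -12
  a_3 = -3·-12 + 3·5 = 51
  a_4 = -3·51 + 3·-12 = -189
  a_5 = -3·-189 + 3·51 = 720
  a_6 = -3·720 + 3·-189 = -2727

-3,3 ; -2727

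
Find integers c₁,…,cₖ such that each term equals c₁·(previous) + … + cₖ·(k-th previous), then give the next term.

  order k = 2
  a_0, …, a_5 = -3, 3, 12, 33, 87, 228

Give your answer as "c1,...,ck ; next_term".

3,-1 ; 597

  a_2 = 3·3 + -1·-3 = 12
  a_3 = 3·12 + -1·3 = 33
  a_4 = 3·33 + -1·12 = 87
  a_5 = 3·87 + -1·33 = 228
  a_6 = 3·228 + -1·87 = 597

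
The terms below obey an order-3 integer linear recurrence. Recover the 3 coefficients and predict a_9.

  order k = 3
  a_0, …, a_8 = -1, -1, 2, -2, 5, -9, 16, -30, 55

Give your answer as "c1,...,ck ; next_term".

-1,1,-1 ; -101

  a_3 = -1·2 + 1·-1 + -1·-1 = -2
  a_4 = -1·-2 + 1·2 + -1·-1 = 5
  a_5 = -1·5 + 1·-2 + -1·2 = -9
  a_6 = -1·-9 + 1·5 + -1·-2 = 16
  a_7 = -1·16 + 1·-9 + -1·5 = -30
  a_8 = -1·-30 + 1·16 + -1·-9 = 55
  a_9 = -1·55 + 1·-30 + -1·16 = -101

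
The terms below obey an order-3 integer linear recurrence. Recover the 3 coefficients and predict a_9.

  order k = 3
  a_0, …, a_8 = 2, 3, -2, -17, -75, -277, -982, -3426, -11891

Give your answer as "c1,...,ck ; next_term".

4,-1,-3 ; -41192

  a_3 = 4·-2 + -1·3 + -3·2 = -17
  a_4 = 4·-17 + -1·-2 + -3·3 = -75
  a_5 = 4·-75 + -1·-17 + -3·-2 = -277
  a_6 = 4·-277 + -1·-75 + -3·-17 = -982
  a_7 = 4·-982 + -1·-277 + -3·-75 = -3426
  a_8 = 4·-3426 + -1·-982 + -3·-277 = -11891
  a_9 = 4·-11891 + -1·-3426 + -3·-982 = -41192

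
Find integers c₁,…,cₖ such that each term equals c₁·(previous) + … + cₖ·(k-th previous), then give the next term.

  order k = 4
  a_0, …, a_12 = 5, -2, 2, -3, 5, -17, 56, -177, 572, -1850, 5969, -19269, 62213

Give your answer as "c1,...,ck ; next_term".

  a_4 = -3·-3 + 0·2 + -3·-2 + -2·5 = 5
  a_5 = -3·5 + 0·-3 + -3·2 + -2·-2 = -17
  a_6 = -3·-17 + 0·5 + -3·-3 + -2·2 = 56
  a_7 = -3·56 + 0·-17 + -3·5 + -2·-3 = -177
  a_8 = -3·-177 + 0·56 + -3·-17 + -2·5 = 572
  a_9 = -3·572 + 0·-177 + -3·56 + -2·-17 = -1850
  a_10 = -3·-1850 + 0·572 + -3·-177 + -2·56 = 5969
  a_11 = -3·5969 + 0·-1850 + -3·572 + -2·-177 = -19269
  a_12 = -3·-19269 + 0·5969 + -3·-1850 + -2·572 = 62213
  a_13 = -3·62213 + 0·-19269 + -3·5969 + -2·-1850 = -200846

-3,0,-3,-2 ; -200846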